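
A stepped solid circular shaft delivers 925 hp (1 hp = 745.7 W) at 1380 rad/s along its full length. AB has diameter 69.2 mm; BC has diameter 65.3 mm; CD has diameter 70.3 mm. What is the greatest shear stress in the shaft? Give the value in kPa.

9140 kPa

ω = 1380 rad/s, so T = P/ω = 925×745.7 / 1380 = 499.8 N·m.
Under the same torque, τ_max = 16T/(πd³) is largest where d is smallest — segment BC (d = 65.3 mm).
τ_max = 16·499.8/(π·(0.0653)³) = 9.142×10^6 Pa.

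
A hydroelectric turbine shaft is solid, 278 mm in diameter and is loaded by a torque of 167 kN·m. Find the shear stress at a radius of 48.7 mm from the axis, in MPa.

13.9 MPa

J = πd⁴/32 = π(0.278)⁴/32 = 5.864×10^-4 m⁴.
Shear stress varies linearly with radius: τ = T·r/J = 167000 × 0.0487 / 5.864×10^-4 = 1.387×10^7 Pa.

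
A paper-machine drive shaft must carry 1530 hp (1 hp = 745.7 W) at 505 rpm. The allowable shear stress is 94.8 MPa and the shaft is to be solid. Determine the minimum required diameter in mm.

105 mm

ω = 2π·505/60 = 52.88 rad/s, so T = P/ω = 1530×745.7 / 52.88 = 21570 N·m.
For a solid shaft τ_max = 16T/(πd³), so d = (16T/(π τ_allow))^(1/3) = (16·21570/(π·9.48×10^7))^(1/3) = 0.1050 m.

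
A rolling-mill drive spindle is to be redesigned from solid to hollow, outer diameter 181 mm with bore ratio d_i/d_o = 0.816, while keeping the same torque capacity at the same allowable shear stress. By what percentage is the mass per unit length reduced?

50.6 %

Equal τ_max and T ⇒ the solid shaft needs d_s³ = d_o³(1−k⁴), so d_s = 181·(1−0.816⁴)^(1/3) = 148.9 mm.
Area ratio A_h/A_s = d_o²(1−k²)/d_s² = (1−k²)/(1−k⁴)^(2/3) = 0.4938.
Mass saving = 1 − 0.4938 = 50.6 %.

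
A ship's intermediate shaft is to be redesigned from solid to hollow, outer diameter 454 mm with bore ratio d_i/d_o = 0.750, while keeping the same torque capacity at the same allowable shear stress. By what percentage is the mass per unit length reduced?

43.6 %

Equal τ_max and T ⇒ the solid shaft needs d_s³ = d_o³(1−k⁴), so d_s = 454·(1−0.750⁴)^(1/3) = 399.9 mm.
Area ratio A_h/A_s = d_o²(1−k²)/d_s² = (1−k²)/(1−k⁴)^(2/3) = 0.5638.
Mass saving = 1 − 0.5638 = 43.6 %.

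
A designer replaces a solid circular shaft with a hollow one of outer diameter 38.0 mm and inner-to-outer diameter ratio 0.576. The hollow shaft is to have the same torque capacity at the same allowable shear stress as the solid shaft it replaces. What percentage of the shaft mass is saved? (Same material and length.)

Equal τ_max and T ⇒ the solid shaft needs d_s³ = d_o³(1−k⁴), so d_s = 38.0·(1−0.576⁴)^(1/3) = 36.55 mm.
Area ratio A_h/A_s = d_o²(1−k²)/d_s² = (1−k²)/(1−k⁴)^(2/3) = 0.7222.
Mass saving = 1 − 0.7222 = 27.8 %.

27.8 %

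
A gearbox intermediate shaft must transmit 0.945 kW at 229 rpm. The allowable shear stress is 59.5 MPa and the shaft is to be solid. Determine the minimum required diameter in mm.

15.0 mm

ω = 2π·229/60 = 23.98 rad/s, so T = P/ω = 0.945×10³ / 23.98 = 39.41 N·m.
For a solid shaft τ_max = 16T/(πd³), so d = (16T/(π τ_allow))^(1/3) = (16·39.41/(π·5.95×10^7))^(1/3) = 0.01500 m.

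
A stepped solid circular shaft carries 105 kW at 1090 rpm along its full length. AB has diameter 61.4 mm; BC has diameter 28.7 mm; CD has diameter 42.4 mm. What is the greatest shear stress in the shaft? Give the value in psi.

28700 psi

ω = 2π·1090/60 = 114.1 rad/s, so T = P/ω = 105×10³ / 114.1 = 919.9 N·m.
Under the same torque, τ_max = 16T/(πd³) is largest where d is smallest — segment BC (d = 28.7 mm).
τ_max = 16·919.9/(π·(0.0287)³) = 1.982×10^8 Pa.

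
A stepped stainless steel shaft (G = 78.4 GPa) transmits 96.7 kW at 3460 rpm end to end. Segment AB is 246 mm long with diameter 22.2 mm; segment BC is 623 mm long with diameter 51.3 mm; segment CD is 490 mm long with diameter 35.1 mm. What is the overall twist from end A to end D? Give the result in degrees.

ω = 2π·3460/60 = 362.3 rad/s, so T = P/ω = 96.7×10³ / 362.3 = 266.9 N·m.
J_AB = π(0.0222)⁴/32 = 2.38×10^-8 m⁴; J_BC = π(0.0513)⁴/32 = 6.80×10^-7 m⁴; J_CD = π(0.0351)⁴/32 = 1.49×10^-7 m⁴.
θ = (T/G)·Σ L_i/J_i = (266.9/78.4×10⁹)·(0.246/2.38×10^-8 + 0.623/6.80×10^-7 + 0.490/1.49×10^-7) = 0.04943 rad.

2.83°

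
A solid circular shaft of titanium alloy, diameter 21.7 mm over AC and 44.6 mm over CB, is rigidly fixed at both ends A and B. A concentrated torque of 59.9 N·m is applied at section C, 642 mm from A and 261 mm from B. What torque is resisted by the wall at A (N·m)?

1.33 N·m

Compatibility: T_A·a/J_AC = T_B·b/J_CB with T_A + T_B = T₀.
J_AC = 2.18×10^-8 m⁴, J_CB = 3.88×10^-7 m⁴, so T_A = T₀·(J_AC/a)/((J_AC/a)+(J_CB/b)) = 1.334 N·m, T_B = 58.57 N·m.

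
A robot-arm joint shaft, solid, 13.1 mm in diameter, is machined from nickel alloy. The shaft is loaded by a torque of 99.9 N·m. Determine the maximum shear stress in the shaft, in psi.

32800 psi

J = πd⁴/32 = π(0.0131)⁴/32 = 2.891×10^-9 m⁴.
τ_max = T·r/J = 99.90 × 0.00655 / 2.891×10^-9 = 2.263×10^8 Pa.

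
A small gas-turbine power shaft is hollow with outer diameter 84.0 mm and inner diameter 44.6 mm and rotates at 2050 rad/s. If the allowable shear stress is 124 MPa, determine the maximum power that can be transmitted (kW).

27200 kW

J = π(d_o⁴ − d_i⁴)/32 = π(0.0840⁴ − 0.0446⁴)/32 = 4.499×10^-6 m⁴.
T_max = τ_allow·J/r = 1.24×10^8 × 4.499×10^-6 / 0.0420 = 13280 N·m.
ω = 2050 rad/s, so P_max = T_max·ω = 2.723×10^7 W.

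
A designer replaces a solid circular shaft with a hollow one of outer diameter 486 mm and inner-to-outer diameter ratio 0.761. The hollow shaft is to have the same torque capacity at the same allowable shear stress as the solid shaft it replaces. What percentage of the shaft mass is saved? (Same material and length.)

44.7 %

Equal τ_max and T ⇒ the solid shaft needs d_s³ = d_o³(1−k⁴), so d_s = 486·(1−0.761⁴)^(1/3) = 424.1 mm.
Area ratio A_h/A_s = d_o²(1−k²)/d_s² = (1−k²)/(1−k⁴)^(2/3) = 0.5526.
Mass saving = 1 − 0.5526 = 44.7 %.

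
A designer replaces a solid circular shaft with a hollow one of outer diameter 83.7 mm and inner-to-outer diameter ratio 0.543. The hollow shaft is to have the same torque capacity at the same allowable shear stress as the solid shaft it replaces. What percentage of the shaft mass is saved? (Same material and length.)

25.1 %

Equal τ_max and T ⇒ the solid shaft needs d_s³ = d_o³(1−k⁴), so d_s = 83.7·(1−0.543⁴)^(1/3) = 81.20 mm.
Area ratio A_h/A_s = d_o²(1−k²)/d_s² = (1−k²)/(1−k⁴)^(2/3) = 0.7492.
Mass saving = 1 − 0.7492 = 25.1 %.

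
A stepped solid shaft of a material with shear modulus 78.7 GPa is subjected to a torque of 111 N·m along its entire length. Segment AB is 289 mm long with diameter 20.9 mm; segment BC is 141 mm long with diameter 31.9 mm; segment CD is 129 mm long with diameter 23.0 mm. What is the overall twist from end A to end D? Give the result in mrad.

30.3 mrad

J_AB = π(0.0209)⁴/32 = 1.87×10^-8 m⁴; J_BC = π(0.0319)⁴/32 = 1.02×10^-7 m⁴; J_CD = π(0.0230)⁴/32 = 2.75×10^-8 m⁴.
θ = (T/G)·Σ L_i/J_i = (111.0/78.7×10⁹)·(0.289/1.87×10^-8 + 0.141/1.02×10^-7 + 0.129/2.75×10^-8) = 0.03034 rad.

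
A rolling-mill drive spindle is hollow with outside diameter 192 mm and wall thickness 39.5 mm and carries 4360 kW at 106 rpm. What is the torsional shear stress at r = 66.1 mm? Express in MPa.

ω = 2π·106/60 = 11.10 rad/s, so T = P/ω = 4360×10³ / 11.10 = 392800 N·m.
J = π(d_o⁴ − d_i⁴)/32 = π(0.192⁴ − 0.113⁴)/32 = 1.174×10^-4 m⁴.
Shear stress varies linearly with radius: τ = T·r/J = 392800 × 0.0661 / 1.174×10^-4 = 2.211×10^8 Pa.

221 MPa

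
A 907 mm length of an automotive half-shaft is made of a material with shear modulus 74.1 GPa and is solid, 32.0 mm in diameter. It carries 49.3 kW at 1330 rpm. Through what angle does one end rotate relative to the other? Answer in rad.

0.0421 rad

ω = 2π·1330/60 = 139.3 rad/s, so T = P/ω = 49.3×10³ / 139.3 = 354.0 N·m.
J = πd⁴/32 = π(0.0320)⁴/32 = 1.029×10^-7 m⁴.
θ = T·L/(G·J) = 354.0 × 0.907 / (74.1×10⁹ × 1.029×10^-7) = 0.04209 rad.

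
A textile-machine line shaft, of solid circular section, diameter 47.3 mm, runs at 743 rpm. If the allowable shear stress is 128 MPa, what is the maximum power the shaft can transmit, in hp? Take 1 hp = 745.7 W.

J = πd⁴/32 = π(0.0473)⁴/32 = 4.914×10^-7 m⁴.
T_max = τ_allow·J/r = 1.28×10^8 × 4.914×10^-7 / 0.0236 = 2660 N·m.
ω = 2π·743/60 = 77.81 rad/s, so P_max = T_max·ω = 2.069×10^5 W.

278 hp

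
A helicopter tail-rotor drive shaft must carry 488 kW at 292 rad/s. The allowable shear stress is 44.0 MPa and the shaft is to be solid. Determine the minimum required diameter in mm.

57.8 mm

ω = 292 rad/s, so T = P/ω = 488×10³ / 292.0 = 1671 N·m.
For a solid shaft τ_max = 16T/(πd³), so d = (16T/(π τ_allow))^(1/3) = (16·1671/(π·4.40×10^7))^(1/3) = 0.05783 m.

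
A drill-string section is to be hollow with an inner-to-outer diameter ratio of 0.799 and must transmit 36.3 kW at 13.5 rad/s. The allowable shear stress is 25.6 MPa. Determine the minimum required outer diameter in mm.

96.7 mm

ω = 13.5 rad/s, so T = P/ω = 36.3×10³ / 13.50 = 2689 N·m.
For a hollow shaft with d_i/d_o = 0.799: τ_max = 16T/(π d_o³ (1−k⁴)), so d_o = [16T/(π τ_allow (1−k⁴))]^(1/3) = [16·2689/(π·2.56×10^7·0.5924)]^(1/3) = 0.09665 m.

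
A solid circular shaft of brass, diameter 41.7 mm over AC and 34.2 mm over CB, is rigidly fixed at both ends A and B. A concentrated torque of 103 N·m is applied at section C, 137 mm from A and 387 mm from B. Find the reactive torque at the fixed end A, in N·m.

88.8 N·m

Compatibility: T_A·a/J_AC = T_B·b/J_CB with T_A + T_B = T₀.
J_AC = 2.97×10^-7 m⁴, J_CB = 1.34×10^-7 m⁴, so T_A = T₀·(J_AC/a)/((J_AC/a)+(J_CB/b)) = 88.78 N·m, T_B = 14.22 N·m.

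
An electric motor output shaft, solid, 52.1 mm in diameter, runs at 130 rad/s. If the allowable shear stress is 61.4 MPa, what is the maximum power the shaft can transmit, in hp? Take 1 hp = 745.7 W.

J = πd⁴/32 = π(0.0521)⁴/32 = 7.234×10^-7 m⁴.
T_max = τ_allow·J/r = 6.14×10^7 × 7.234×10^-7 / 0.0261 = 1705 N·m.
ω = 130 rad/s, so P_max = T_max·ω = 2.216×10^5 W.

297 hp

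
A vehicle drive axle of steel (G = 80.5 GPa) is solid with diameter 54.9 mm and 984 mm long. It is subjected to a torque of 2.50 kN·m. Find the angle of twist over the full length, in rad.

J = πd⁴/32 = π(0.0549)⁴/32 = 8.918×10^-7 m⁴.
θ = T·L/(G·J) = 2500 × 0.984 / (80.5×10⁹ × 8.918×10^-7) = 0.03426 rad.

0.0343 rad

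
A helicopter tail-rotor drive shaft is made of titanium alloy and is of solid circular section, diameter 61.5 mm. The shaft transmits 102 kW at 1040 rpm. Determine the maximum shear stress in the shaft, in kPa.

20500 kPa

ω = 2π·1040/60 = 108.9 rad/s, so T = P/ω = 102×10³ / 108.9 = 936.6 N·m.
J = πd⁴/32 = π(0.0615)⁴/32 = 1.404×10^-6 m⁴.
τ_max = T·r/J = 936.6 × 0.0307 / 1.404×10^-6 = 2.051×10^7 Pa.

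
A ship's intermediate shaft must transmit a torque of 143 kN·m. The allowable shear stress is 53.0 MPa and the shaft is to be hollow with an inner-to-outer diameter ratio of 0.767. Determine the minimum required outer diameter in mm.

276 mm

For a hollow shaft with d_i/d_o = 0.767: τ_max = 16T/(π d_o³ (1−k⁴)), so d_o = [16T/(π τ_allow (1−k⁴))]^(1/3) = [16·143000/(π·5.30×10^7·0.6539)]^(1/3) = 0.2760 m.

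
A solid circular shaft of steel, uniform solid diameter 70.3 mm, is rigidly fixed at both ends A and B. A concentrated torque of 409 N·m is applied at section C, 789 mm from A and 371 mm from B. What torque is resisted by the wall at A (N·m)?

131 N·m

With uniform GJ and both ends fixed, compatibility θ_AC = θ_CB gives T_A·a = T_B·b, together with T_A + T_B = T₀.
T_A = T₀·b/(a+b) = 409.0·371/1160 = 130.8 N·m; T_B = 278.2 N·m.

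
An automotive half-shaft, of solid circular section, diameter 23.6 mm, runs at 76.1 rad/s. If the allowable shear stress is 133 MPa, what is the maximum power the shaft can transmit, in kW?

J = πd⁴/32 = π(0.0236)⁴/32 = 3.045×10^-8 m⁴.
T_max = τ_allow·J/r = 1.33×10^8 × 3.045×10^-8 / 0.0118 = 343.3 N·m.
ω = 76.1 rad/s, so P_max = T_max·ω = 2.612×10^4 W.

26.1 kW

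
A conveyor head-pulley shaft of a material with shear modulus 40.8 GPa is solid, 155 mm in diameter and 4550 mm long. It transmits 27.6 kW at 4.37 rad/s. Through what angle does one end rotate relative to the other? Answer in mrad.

12.4 mrad

ω = 4.37 rad/s, so T = P/ω = 27.6×10³ / 4.370 = 6316 N·m.
J = πd⁴/32 = π(0.155)⁴/32 = 5.667×10^-5 m⁴.
θ = T·L/(G·J) = 6316 × 4.55 / (40.8×10⁹ × 5.667×10^-5) = 0.01243 rad.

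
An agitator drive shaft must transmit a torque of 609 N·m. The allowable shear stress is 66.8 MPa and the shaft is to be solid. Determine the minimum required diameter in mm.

For a solid shaft τ_max = 16T/(πd³), so d = (16T/(π τ_allow))^(1/3) = (16·609.0/(π·6.68×10^7))^(1/3) = 0.03594 m.

35.9 mm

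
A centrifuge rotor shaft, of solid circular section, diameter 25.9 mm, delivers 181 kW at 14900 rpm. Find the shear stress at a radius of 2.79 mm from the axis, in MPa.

7.33 MPa

ω = 2π·14900/60 = 1560 rad/s, so T = P/ω = 181×10³ / 1560 = 116.0 N·m.
J = πd⁴/32 = π(0.0259)⁴/32 = 4.418×10^-8 m⁴.
Shear stress varies linearly with radius: τ = T·r/J = 116.0 × 0.00279 / 4.418×10^-8 = 7.326×10^6 Pa.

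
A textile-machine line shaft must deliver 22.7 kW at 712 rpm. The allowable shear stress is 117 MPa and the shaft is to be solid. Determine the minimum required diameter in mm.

ω = 2π·712/60 = 74.56 rad/s, so T = P/ω = 22.7×10³ / 74.56 = 304.5 N·m.
For a solid shaft τ_max = 16T/(πd³), so d = (16T/(π τ_allow))^(1/3) = (16·304.5/(π·1.17×10^8))^(1/3) = 0.02366 m.

23.7 mm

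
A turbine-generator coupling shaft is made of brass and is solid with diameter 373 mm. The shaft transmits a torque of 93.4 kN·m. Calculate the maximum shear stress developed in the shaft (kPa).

9170 kPa

J = πd⁴/32 = π(0.373)⁴/32 = 1.900×10^-3 m⁴.
τ_max = T·r/J = 93400 × 0.186 / 1.900×10^-3 = 9.166×10^6 Pa.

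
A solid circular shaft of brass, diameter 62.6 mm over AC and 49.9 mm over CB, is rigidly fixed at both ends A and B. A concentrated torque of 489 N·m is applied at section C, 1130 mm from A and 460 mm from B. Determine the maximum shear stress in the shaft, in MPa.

9.98 MPa

Compatibility: T_A·a/J_AC = T_B·b/J_CB with T_A + T_B = T₀.
J_AC = 1.51×10^-6 m⁴, J_CB = 6.09×10^-7 m⁴, so T_A = T₀·(J_AC/a)/((J_AC/a)+(J_CB/b)) = 245.5 N·m, T_B = 243.5 N·m.
τ in each portion: τ_AC = 5.10×10^6 Pa, τ_CB = 9.98×10^6 Pa; maximum is in CB.
τ_max = T_CB·r/J = 243.5·0.0249/6.09×10^-7 = 9.981×10^6 Pa.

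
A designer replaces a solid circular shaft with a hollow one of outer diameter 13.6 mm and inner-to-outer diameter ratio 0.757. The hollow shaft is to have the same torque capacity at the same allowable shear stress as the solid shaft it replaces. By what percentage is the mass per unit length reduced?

Equal τ_max and T ⇒ the solid shaft needs d_s³ = d_o³(1−k⁴), so d_s = 13.6·(1−0.757⁴)^(1/3) = 11.91 mm.
Area ratio A_h/A_s = d_o²(1−k²)/d_s² = (1−k²)/(1−k⁴)^(2/3) = 0.5567.
Mass saving = 1 − 0.5567 = 44.3 %.

44.3 %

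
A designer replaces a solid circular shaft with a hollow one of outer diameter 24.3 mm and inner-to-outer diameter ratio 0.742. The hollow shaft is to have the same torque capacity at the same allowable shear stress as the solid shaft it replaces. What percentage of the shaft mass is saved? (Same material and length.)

Equal τ_max and T ⇒ the solid shaft needs d_s³ = d_o³(1−k⁴), so d_s = 24.3·(1−0.742⁴)^(1/3) = 21.54 mm.
Area ratio A_h/A_s = d_o²(1−k²)/d_s² = (1−k²)/(1−k⁴)^(2/3) = 0.5718.
Mass saving = 1 − 0.5718 = 42.8 %.

42.8 %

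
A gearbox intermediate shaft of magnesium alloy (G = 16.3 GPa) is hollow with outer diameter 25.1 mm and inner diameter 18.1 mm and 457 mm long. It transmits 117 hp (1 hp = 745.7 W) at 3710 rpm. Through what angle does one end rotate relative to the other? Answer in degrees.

12.7°

ω = 2π·3710/60 = 388.5 rad/s, so T = P/ω = 117×745.7 / 388.5 = 224.6 N·m.
J = π(d_o⁴ − d_i⁴)/32 = π(0.0251⁴ − 0.0181⁴)/32 = 2.843×10^-8 m⁴.
θ = T·L/(G·J) = 224.6 × 0.457 / (16.3×10⁹ × 2.843×10^-8) = 0.2215 rad.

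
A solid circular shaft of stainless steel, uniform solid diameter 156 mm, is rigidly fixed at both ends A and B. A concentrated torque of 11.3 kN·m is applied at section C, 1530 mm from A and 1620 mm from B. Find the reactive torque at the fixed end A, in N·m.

With uniform GJ and both ends fixed, compatibility θ_AC = θ_CB gives T_A·a = T_B·b, together with T_A + T_B = T₀.
T_A = T₀·b/(a+b) = 11300·1620/3150 = 5811 N·m; T_B = 5489 N·m.

5810 N·m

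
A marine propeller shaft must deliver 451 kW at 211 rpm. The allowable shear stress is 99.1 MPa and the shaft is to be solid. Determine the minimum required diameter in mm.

ω = 2π·211/60 = 22.10 rad/s, so T = P/ω = 451×10³ / 22.10 = 20410 N·m.
For a solid shaft τ_max = 16T/(πd³), so d = (16T/(π τ_allow))^(1/3) = (16·20410/(π·9.91×10^7))^(1/3) = 0.1016 m.

102 mm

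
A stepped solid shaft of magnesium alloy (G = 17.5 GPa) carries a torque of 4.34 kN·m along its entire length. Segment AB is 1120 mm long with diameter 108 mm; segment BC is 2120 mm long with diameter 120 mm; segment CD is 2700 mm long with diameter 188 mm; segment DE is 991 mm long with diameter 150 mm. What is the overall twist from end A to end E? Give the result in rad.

0.0570 rad

J_AB = π(0.108)⁴/32 = 1.34×10^-5 m⁴; J_BC = π(0.120)⁴/32 = 2.04×10^-5 m⁴; J_CD = π(0.188)⁴/32 = 1.23×10^-4 m⁴; J_DE = π(0.150)⁴/32 = 4.97×10^-5 m⁴.
θ = (T/G)·Σ L_i/J_i = (4340/17.5×10⁹)·(1.12/1.34×10^-5 + 2.12/2.04×10^-5 + 2.70/1.23×10^-4 + 0.991/4.97×10^-5) = 0.05703 rad.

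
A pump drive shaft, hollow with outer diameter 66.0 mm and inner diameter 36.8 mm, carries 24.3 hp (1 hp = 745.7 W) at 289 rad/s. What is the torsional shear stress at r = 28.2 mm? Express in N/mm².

ω = 289 rad/s, so T = P/ω = 24.3×745.7 / 289.0 = 62.70 N·m.
J = π(d_o⁴ − d_i⁴)/32 = π(0.0660⁴ − 0.0368⁴)/32 = 1.683×10^-6 m⁴.
Shear stress varies linearly with radius: τ = T·r/J = 62.70 × 0.0282 / 1.683×10^-6 = 1.051×10^6 Pa.

1.05 N/mm²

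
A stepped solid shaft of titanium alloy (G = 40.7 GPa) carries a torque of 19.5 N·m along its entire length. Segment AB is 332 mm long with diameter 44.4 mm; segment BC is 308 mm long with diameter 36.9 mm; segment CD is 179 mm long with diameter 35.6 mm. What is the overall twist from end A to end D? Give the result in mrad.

1.77 mrad

J_AB = π(0.0444)⁴/32 = 3.82×10^-7 m⁴; J_BC = π(0.0369)⁴/32 = 1.82×10^-7 m⁴; J_CD = π(0.0356)⁴/32 = 1.58×10^-7 m⁴.
θ = (T/G)·Σ L_i/J_i = (19.50/40.7×10⁹)·(0.332/3.82×10^-7 + 0.308/1.82×10^-7 + 0.179/1.58×10^-7) = 1.772×10^-3 rad.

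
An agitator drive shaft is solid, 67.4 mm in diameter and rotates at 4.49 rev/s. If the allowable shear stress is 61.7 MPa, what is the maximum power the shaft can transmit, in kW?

105 kW

J = πd⁴/32 = π(0.0674)⁴/32 = 2.026×10^-6 m⁴.
T_max = τ_allow·J/r = 6.17×10^7 × 2.026×10^-6 / 0.0337 = 3709 N·m.
ω = 2π·4.49 = 28.21 rad/s, so P_max = T_max·ω = 1.046×10^5 W.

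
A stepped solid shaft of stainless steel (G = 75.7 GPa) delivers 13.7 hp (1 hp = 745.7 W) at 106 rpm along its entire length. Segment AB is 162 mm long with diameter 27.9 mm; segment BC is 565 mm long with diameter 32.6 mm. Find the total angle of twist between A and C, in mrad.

ω = 2π·106/60 = 11.10 rad/s, so T = P/ω = 13.7×745.7 / 11.10 = 920.3 N·m.
J_AB = π(0.0279)⁴/32 = 5.95×10^-8 m⁴; J_BC = π(0.0326)⁴/32 = 1.11×10^-7 m⁴.
θ = (T/G)·Σ L_i/J_i = (920.3/75.7×10⁹)·(0.162/5.95×10^-8 + 0.565/1.11×10^-7) = 0.09506 rad.

95.1 mrad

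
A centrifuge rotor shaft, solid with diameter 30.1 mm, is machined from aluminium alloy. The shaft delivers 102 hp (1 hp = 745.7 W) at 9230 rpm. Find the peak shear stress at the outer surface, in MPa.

ω = 2π·9230/60 = 966.6 rad/s, so T = P/ω = 102×745.7 / 966.6 = 78.69 N·m.
J = πd⁴/32 = π(0.0301)⁴/32 = 8.059×10^-8 m⁴.
τ_max = T·r/J = 78.69 × 0.0151 / 8.059×10^-8 = 1.470×10^7 Pa.

14.7 MPa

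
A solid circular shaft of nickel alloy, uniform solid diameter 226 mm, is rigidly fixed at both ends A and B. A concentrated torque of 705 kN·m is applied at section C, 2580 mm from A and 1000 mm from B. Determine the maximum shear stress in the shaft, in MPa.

With uniform GJ and both ends fixed, compatibility θ_AC = θ_CB gives T_A·a = T_B·b, together with T_A + T_B = T₀.
T_A = T₀·b/(a+b) = 705000·1000/3580 = 196900 N·m; T_B = 508100 N·m.
τ in each portion: τ_AC = 8.69×10^7 Pa, τ_CB = 2.24×10^8 Pa; maximum is in CB.
τ_max = T_CB·r/J = 508100·0.113/2.56×10^-4 = 2.242×10^8 Pa.

224 MPa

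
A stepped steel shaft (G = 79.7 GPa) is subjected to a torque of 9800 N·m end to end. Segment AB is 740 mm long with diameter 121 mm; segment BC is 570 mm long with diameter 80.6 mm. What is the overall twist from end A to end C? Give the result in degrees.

1.22°

J_AB = π(0.121)⁴/32 = 2.10×10^-5 m⁴; J_BC = π(0.0806)⁴/32 = 4.14×10^-6 m⁴.
θ = (T/G)·Σ L_i/J_i = (9800/79.7×10⁹)·(0.740/2.10×10^-5 + 0.570/4.14×10^-6) = 0.02124 rad.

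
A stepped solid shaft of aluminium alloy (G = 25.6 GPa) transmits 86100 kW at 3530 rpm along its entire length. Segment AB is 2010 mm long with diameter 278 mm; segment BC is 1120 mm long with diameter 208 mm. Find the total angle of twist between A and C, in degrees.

4.96°

ω = 2π·3530/60 = 369.7 rad/s, so T = P/ω = 86100×10³ / 369.7 = 232900 N·m.
J_AB = π(0.278)⁴/32 = 5.86×10^-4 m⁴; J_BC = π(0.208)⁴/32 = 1.84×10^-4 m⁴.
θ = (T/G)·Σ L_i/J_i = (232900/25.6×10⁹)·(2.01/5.86×10^-4 + 1.12/1.84×10^-4) = 0.08664 rad.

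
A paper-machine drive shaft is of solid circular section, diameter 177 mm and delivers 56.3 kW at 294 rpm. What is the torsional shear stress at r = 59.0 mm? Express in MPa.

ω = 2π·294/60 = 30.79 rad/s, so T = P/ω = 56.3×10³ / 30.79 = 1829 N·m.
J = πd⁴/32 = π(0.177)⁴/32 = 9.636×10^-5 m⁴.
Shear stress varies linearly with radius: τ = T·r/J = 1829 × 0.0590 / 9.636×10^-5 = 1.120×10^6 Pa.

1.12 MPa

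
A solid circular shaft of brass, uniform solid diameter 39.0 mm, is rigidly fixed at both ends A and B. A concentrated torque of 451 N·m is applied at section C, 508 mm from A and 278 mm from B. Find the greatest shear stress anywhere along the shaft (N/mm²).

25.0 N/mm²

With uniform GJ and both ends fixed, compatibility θ_AC = θ_CB gives T_A·a = T_B·b, together with T_A + T_B = T₀.
T_A = T₀·b/(a+b) = 451.0·278/786.0 = 159.5 N·m; T_B = 291.5 N·m.
τ in each portion: τ_AC = 1.37×10^7 Pa, τ_CB = 2.50×10^7 Pa; maximum is in CB.
τ_max = T_CB·r/J = 291.5·0.0195/2.27×10^-7 = 2.503×10^7 Pa.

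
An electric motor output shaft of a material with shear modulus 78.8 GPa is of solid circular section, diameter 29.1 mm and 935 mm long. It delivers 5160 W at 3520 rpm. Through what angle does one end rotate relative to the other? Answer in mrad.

2.36 mrad

ω = 2π·3520/60 = 368.6 rad/s, so T = P/ω = 5160 / 368.6 = 14.00 N·m.
J = πd⁴/32 = π(0.0291)⁴/32 = 7.040×10^-8 m⁴.
θ = T·L/(G·J) = 14.00 × 0.935 / (78.8×10⁹ × 7.040×10^-8) = 2.359×10^-3 rad.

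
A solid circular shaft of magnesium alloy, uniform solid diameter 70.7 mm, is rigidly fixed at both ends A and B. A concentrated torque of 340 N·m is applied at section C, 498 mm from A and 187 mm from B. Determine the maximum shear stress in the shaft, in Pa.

With uniform GJ and both ends fixed, compatibility θ_AC = θ_CB gives T_A·a = T_B·b, together with T_A + T_B = T₀.
T_A = T₀·b/(a+b) = 340.0·187/685.0 = 92.82 N·m; T_B = 247.2 N·m.
τ in each portion: τ_AC = 1.34×10^6 Pa, τ_CB = 3.56×10^6 Pa; maximum is in CB.
τ_max = T_CB·r/J = 247.2·0.0353/2.45×10^-6 = 3.562×10^6 Pa.

3.56e6 Pa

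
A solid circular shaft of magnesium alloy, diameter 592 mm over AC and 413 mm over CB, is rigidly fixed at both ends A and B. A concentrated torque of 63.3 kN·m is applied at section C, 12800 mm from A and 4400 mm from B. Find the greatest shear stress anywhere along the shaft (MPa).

Compatibility: T_A·a/J_AC = T_B·b/J_CB with T_A + T_B = T₀.
J_AC = 0.0121 m⁴, J_CB = 2.86×10^-3 m⁴, so T_A = T₀·(J_AC/a)/((J_AC/a)+(J_CB/b)) = 37480 N·m, T_B = 25820 N·m.
τ in each portion: τ_AC = 9.20×10^5 Pa, τ_CB = 1.87×10^6 Pa; maximum is in CB.
τ_max = T_CB·r/J = 25820·0.206/2.86×10^-3 = 1.867×10^6 Pa.

1.87 MPa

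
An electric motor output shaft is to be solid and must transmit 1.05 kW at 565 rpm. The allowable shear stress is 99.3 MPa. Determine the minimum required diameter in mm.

9.69 mm

ω = 2π·565/60 = 59.17 rad/s, so T = P/ω = 1.05×10³ / 59.17 = 17.75 N·m.
For a solid shaft τ_max = 16T/(πd³), so d = (16T/(π τ_allow))^(1/3) = (16·17.75/(π·9.93×10^7))^(1/3) = 0.009691 m.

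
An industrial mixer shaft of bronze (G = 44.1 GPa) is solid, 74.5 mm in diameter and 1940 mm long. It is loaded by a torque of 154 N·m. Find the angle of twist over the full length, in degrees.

J = πd⁴/32 = π(0.0745)⁴/32 = 3.024×10^-6 m⁴.
θ = T·L/(G·J) = 154.0 × 1.94 / (44.1×10⁹ × 3.024×10^-6) = 2.240×10^-3 rad.

0.128°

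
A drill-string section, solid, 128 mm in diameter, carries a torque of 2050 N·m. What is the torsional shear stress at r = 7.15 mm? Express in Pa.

J = πd⁴/32 = π(0.128)⁴/32 = 2.635×10^-5 m⁴.
Shear stress varies linearly with radius: τ = T·r/J = 2050 × 0.00715 / 2.635×10^-5 = 5.562×10^5 Pa.

556000 Pa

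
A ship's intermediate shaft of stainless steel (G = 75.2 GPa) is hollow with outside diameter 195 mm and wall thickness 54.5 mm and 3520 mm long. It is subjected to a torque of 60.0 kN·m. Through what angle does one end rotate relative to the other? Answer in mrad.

20.6 mrad

J = π(d_o⁴ − d_i⁴)/32 = π(0.195⁴ − 0.0860⁴)/32 = 1.366×10^-4 m⁴.
θ = T·L/(G·J) = 60000 × 3.52 / (75.2×10⁹ × 1.366×10^-4) = 0.02056 rad.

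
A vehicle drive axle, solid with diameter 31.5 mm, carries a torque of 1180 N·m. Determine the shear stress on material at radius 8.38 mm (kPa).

102000 kPa

J = πd⁴/32 = π(0.0315)⁴/32 = 9.666×10^-8 m⁴.
Shear stress varies linearly with radius: τ = T·r/J = 1180 × 0.00838 / 9.666×10^-8 = 1.023×10^8 Pa.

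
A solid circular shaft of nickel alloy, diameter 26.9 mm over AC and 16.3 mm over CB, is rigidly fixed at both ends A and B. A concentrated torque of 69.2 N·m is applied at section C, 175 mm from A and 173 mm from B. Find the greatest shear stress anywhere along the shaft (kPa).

Compatibility: T_A·a/J_AC = T_B·b/J_CB with T_A + T_B = T₀.
J_AC = 5.14×10^-8 m⁴, J_CB = 6.93×10^-9 m⁴, so T_A = T₀·(J_AC/a)/((J_AC/a)+(J_CB/b)) = 60.90 N·m, T_B = 8.305 N·m.
τ in each portion: τ_AC = 1.59×10^7 Pa, τ_CB = 9.77×10^6 Pa; maximum is in AC.
τ_max = T_AC·r/J = 60.90·0.0135/5.14×10^-8 = 1.593×10^7 Pa.

15900 kPa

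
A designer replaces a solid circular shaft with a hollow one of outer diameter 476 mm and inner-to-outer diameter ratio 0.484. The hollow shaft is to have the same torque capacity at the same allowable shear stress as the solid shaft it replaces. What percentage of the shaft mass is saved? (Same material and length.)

Equal τ_max and T ⇒ the solid shaft needs d_s³ = d_o³(1−k⁴), so d_s = 476·(1−0.484⁴)^(1/3) = 467.1 mm.
Area ratio A_h/A_s = d_o²(1−k²)/d_s² = (1−k²)/(1−k⁴)^(2/3) = 0.7951.
Mass saving = 1 − 0.7951 = 20.5 %.

20.5 %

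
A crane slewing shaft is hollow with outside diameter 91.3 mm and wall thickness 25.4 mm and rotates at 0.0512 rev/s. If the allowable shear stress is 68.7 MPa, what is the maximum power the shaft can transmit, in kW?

3.17 kW

J = π(d_o⁴ − d_i⁴)/32 = π(0.0913⁴ − 0.0405⁴)/32 = 6.557×10^-6 m⁴.
T_max = τ_allow·J/r = 6.87×10^7 × 6.557×10^-6 / 0.0456 = 9868 N·m.
ω = 2π·0.0512 = 0.3217 rad/s, so P_max = T_max·ω = 3175 W.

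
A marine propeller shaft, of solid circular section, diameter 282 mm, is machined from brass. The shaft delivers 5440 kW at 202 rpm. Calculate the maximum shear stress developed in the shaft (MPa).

58.4 MPa

ω = 2π·202/60 = 21.15 rad/s, so T = P/ω = 5440×10³ / 21.15 = 257200 N·m.
J = πd⁴/32 = π(0.282)⁴/32 = 6.209×10^-4 m⁴.
τ_max = T·r/J = 257200 × 0.141 / 6.209×10^-4 = 5.840×10^7 Pa.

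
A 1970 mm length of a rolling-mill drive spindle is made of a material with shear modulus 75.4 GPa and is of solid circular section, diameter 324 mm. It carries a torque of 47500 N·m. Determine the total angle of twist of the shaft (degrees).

J = πd⁴/32 = π(0.324)⁴/32 = 1.082×10^-3 m⁴.
θ = T·L/(G·J) = 47500 × 1.97 / (75.4×10⁹ × 1.082×10^-3) = 1.147×10^-3 rad.

0.0657°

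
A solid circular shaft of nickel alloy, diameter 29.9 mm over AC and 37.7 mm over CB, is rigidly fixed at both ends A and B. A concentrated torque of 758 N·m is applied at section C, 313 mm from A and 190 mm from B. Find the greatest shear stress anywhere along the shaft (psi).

Compatibility: T_A·a/J_AC = T_B·b/J_CB with T_A + T_B = T₀.
J_AC = 7.85×10^-8 m⁴, J_CB = 1.98×10^-7 m⁴, so T_A = T₀·(J_AC/a)/((J_AC/a)+(J_CB/b)) = 146.8 N·m, T_B = 611.2 N·m.
τ in each portion: τ_AC = 2.80×10^7 Pa, τ_CB = 5.81×10^7 Pa; maximum is in CB.
τ_max = T_CB·r/J = 611.2·0.0189/1.98×10^-7 = 5.809×10^7 Pa.

8430 psi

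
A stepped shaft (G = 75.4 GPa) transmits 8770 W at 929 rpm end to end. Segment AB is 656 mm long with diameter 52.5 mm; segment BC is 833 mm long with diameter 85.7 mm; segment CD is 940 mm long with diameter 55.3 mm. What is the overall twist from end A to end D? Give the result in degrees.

0.141°

ω = 2π·929/60 = 97.28 rad/s, so T = P/ω = 8770 / 97.28 = 90.15 N·m.
J_AB = π(0.0525)⁴/32 = 7.46×10^-7 m⁴; J_BC = π(0.0857)⁴/32 = 5.30×10^-6 m⁴; J_CD = π(0.0553)⁴/32 = 9.18×10^-7 m⁴.
θ = (T/G)·Σ L_i/J_i = (90.15/75.4×10⁹)·(0.656/7.46×10^-7 + 0.833/5.30×10^-6 + 0.940/9.18×10^-7) = 2.464×10^-3 rad.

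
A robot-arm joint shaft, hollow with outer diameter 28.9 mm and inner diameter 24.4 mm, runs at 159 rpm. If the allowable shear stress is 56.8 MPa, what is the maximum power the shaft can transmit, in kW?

J = π(d_o⁴ − d_i⁴)/32 = π(0.0289⁴ − 0.0244⁴)/32 = 3.369×10^-8 m⁴.
T_max = τ_allow·J/r = 5.68×10^7 × 3.369×10^-8 / 0.0144 = 132.4 N·m.
ω = 2π·159/60 = 16.65 rad/s, so P_max = T_max·ω = 2205 W.

2.20 kW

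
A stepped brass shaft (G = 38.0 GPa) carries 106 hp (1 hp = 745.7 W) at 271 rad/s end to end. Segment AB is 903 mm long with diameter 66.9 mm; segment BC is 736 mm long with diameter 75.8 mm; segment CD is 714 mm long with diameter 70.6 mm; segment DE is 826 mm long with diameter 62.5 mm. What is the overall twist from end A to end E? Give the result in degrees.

0.673°

ω = 271 rad/s, so T = P/ω = 106×745.7 / 271.0 = 291.7 N·m.
J_AB = π(0.0669)⁴/32 = 1.97×10^-6 m⁴; J_BC = π(0.0758)⁴/32 = 3.24×10^-6 m⁴; J_CD = π(0.0706)⁴/32 = 2.44×10^-6 m⁴; J_DE = π(0.0625)⁴/32 = 1.50×10^-6 m⁴.
θ = (T/G)·Σ L_i/J_i = (291.7/38.0×10⁹)·(0.903/1.97×10^-6 + 0.736/3.24×10^-6 + 0.714/2.44×10^-6 + 0.826/1.50×10^-6) = 0.01175 rad.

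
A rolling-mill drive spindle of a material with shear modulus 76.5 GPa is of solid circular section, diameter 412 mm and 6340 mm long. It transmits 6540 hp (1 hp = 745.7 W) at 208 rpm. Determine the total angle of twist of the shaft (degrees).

ω = 2π·208/60 = 21.78 rad/s, so T = P/ω = 6540×745.7 / 21.78 = 223900 N·m.
J = πd⁴/32 = π(0.412)⁴/32 = 2.829×10^-3 m⁴.
θ = T·L/(G·J) = 223900 × 6.34 / (76.5×10⁹ × 2.829×10^-3) = 6.560×10^-3 rad.

0.376°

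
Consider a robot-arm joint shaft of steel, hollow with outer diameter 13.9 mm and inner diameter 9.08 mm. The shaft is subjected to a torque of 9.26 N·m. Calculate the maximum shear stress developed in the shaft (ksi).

3.11 ksi

J = π(d_o⁴ − d_i⁴)/32 = π(0.0139⁴ − 0.00908⁴)/32 = 2.998×10^-9 m⁴.
τ_max = T·r/J = 9.260 × 0.00695 / 2.998×10^-9 = 2.147×10^7 Pa.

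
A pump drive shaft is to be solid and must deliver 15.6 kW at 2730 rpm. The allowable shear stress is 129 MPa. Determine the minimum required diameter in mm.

12.9 mm

ω = 2π·2730/60 = 285.9 rad/s, so T = P/ω = 15.6×10³ / 285.9 = 54.57 N·m.
For a solid shaft τ_max = 16T/(πd³), so d = (16T/(π τ_allow))^(1/3) = (16·54.57/(π·1.29×10^8))^(1/3) = 0.01292 m.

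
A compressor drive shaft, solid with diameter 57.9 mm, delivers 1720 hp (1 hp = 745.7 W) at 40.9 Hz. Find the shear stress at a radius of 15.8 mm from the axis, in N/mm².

71.5 N/mm²

ω = 2π·40.9 = 257.0 rad/s, so T = P/ω = 1720×745.7 / 257.0 = 4991 N·m.
J = πd⁴/32 = π(0.0579)⁴/32 = 1.103×10^-6 m⁴.
Shear stress varies linearly with radius: τ = T·r/J = 4991 × 0.0158 / 1.103×10^-6 = 7.147×10^7 Pa.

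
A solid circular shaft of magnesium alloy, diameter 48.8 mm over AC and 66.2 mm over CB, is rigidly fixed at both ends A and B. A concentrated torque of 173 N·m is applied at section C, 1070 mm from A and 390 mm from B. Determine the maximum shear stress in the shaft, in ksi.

Compatibility: T_A·a/J_AC = T_B·b/J_CB with T_A + T_B = T₀.
J_AC = 5.57×10^-7 m⁴, J_CB = 1.89×10^-6 m⁴, so T_A = T₀·(J_AC/a)/((J_AC/a)+(J_CB/b)) = 16.81 N·m, T_B = 156.2 N·m.
τ in each portion: τ_AC = 7.37×10^5 Pa, τ_CB = 2.74×10^6 Pa; maximum is in CB.
τ_max = T_CB·r/J = 156.2·0.0331/1.89×10^-6 = 2.742×10^6 Pa.

0.398 ksi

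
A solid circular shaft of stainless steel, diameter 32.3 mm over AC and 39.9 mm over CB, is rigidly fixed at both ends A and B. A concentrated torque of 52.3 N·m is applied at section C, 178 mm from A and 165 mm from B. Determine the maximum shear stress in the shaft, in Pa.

Compatibility: T_A·a/J_AC = T_B·b/J_CB with T_A + T_B = T₀.
J_AC = 1.07×10^-7 m⁴, J_CB = 2.49×10^-7 m⁴, so T_A = T₀·(J_AC/a)/((J_AC/a)+(J_CB/b)) = 14.89 N·m, T_B = 37.41 N·m.
τ in each portion: τ_AC = 2.25×10^6 Pa, τ_CB = 3.00×10^6 Pa; maximum is in CB.
τ_max = T_CB·r/J = 37.41·0.0199/2.49×10^-7 = 2.999×10^6 Pa.

3.00e6 Pa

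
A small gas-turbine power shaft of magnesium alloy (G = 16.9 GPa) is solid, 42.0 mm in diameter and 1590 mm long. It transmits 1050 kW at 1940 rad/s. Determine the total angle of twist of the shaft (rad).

0.167 rad

ω = 1940 rad/s, so T = P/ω = 1050×10³ / 1940 = 541.2 N·m.
J = πd⁴/32 = π(0.0420)⁴/32 = 3.055×10^-7 m⁴.
θ = T·L/(G·J) = 541.2 × 1.59 / (16.9×10⁹ × 3.055×10^-7) = 0.1667 rad.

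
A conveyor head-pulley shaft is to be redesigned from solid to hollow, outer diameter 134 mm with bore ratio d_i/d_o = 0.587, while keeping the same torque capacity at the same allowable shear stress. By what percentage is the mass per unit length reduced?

Equal τ_max and T ⇒ the solid shaft needs d_s³ = d_o³(1−k⁴), so d_s = 134·(1−0.587⁴)^(1/3) = 128.5 mm.
Area ratio A_h/A_s = d_o²(1−k²)/d_s² = (1−k²)/(1−k⁴)^(2/3) = 0.7131.
Mass saving = 1 − 0.7131 = 28.7 %.

28.7 %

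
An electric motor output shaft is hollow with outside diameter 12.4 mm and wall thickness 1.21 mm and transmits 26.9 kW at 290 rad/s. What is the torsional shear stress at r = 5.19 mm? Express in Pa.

3.57e8 Pa

ω = 290 rad/s, so T = P/ω = 26.9×10³ / 290.0 = 92.76 N·m.
J = π(d_o⁴ − d_i⁴)/32 = π(0.0124⁴ − 0.00998⁴)/32 = 1.347×10^-9 m⁴.
Shear stress varies linearly with radius: τ = T·r/J = 92.76 × 0.00519 / 1.347×10^-9 = 3.574×10^8 Pa.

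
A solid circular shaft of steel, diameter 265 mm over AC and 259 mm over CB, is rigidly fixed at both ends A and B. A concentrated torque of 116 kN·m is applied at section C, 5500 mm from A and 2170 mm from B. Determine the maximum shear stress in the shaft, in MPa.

Compatibility: T_A·a/J_AC = T_B·b/J_CB with T_A + T_B = T₀.
J_AC = 4.84×10^-4 m⁴, J_CB = 4.42×10^-4 m⁴, so T_A = T₀·(J_AC/a)/((J_AC/a)+(J_CB/b)) = 35020 N·m, T_B = 80980 N·m.
τ in each portion: τ_AC = 9.58×10^6 Pa, τ_CB = 2.37×10^7 Pa; maximum is in CB.
τ_max = T_CB·r/J = 80980·0.130/4.42×10^-4 = 2.374×10^7 Pa.

23.7 MPa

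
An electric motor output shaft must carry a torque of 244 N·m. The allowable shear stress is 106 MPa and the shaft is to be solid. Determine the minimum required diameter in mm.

22.7 mm

For a solid shaft τ_max = 16T/(πd³), so d = (16T/(π τ_allow))^(1/3) = (16·244.0/(π·1.06×10^8))^(1/3) = 0.02272 m.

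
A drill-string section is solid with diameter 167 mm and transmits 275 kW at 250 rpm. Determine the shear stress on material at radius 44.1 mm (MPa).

6.07 MPa

ω = 2π·250/60 = 26.18 rad/s, so T = P/ω = 275×10³ / 26.18 = 10500 N·m.
J = πd⁴/32 = π(0.167)⁴/32 = 7.636×10^-5 m⁴.
Shear stress varies linearly with radius: τ = T·r/J = 10500 × 0.0441 / 7.636×10^-5 = 6.066×10^6 Pa.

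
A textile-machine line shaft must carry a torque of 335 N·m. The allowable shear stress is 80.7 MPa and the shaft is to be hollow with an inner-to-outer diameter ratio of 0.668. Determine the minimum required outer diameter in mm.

29.8 mm

For a hollow shaft with d_i/d_o = 0.668: τ_max = 16T/(π d_o³ (1−k⁴)), so d_o = [16T/(π τ_allow (1−k⁴))]^(1/3) = [16·335.0/(π·8.07×10^7·0.8009)]^(1/3) = 0.02978 m.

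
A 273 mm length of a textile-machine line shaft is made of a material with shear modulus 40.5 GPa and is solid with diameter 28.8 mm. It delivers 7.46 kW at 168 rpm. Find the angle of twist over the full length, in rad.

ω = 2π·168/60 = 17.59 rad/s, so T = P/ω = 7.46×10³ / 17.59 = 424.0 N·m.
J = πd⁴/32 = π(0.0288)⁴/32 = 6.754×10^-8 m⁴.
θ = T·L/(G·J) = 424.0 × 0.273 / (40.5×10⁹ × 6.754×10^-8) = 0.04232 rad.

0.0423 rad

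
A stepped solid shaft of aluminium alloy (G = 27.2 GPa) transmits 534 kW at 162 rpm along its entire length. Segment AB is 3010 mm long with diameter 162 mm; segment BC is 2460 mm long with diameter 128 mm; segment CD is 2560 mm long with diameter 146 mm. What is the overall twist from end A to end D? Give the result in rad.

0.226 rad

ω = 2π·162/60 = 16.96 rad/s, so T = P/ω = 534×10³ / 16.96 = 31480 N·m.
J_AB = π(0.162)⁴/32 = 6.76×10^-5 m⁴; J_BC = π(0.128)⁴/32 = 2.64×10^-5 m⁴; J_CD = π(0.146)⁴/32 = 4.46×10^-5 m⁴.
θ = (T/G)·Σ L_i/J_i = (31480/27.2×10⁹)·(3.01/6.76×10^-5 + 2.46/2.64×10^-5 + 2.56/4.46×10^-5) = 0.2260 rad.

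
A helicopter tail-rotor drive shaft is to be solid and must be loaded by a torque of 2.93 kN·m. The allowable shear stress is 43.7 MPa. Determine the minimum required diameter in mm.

69.9 mm

For a solid shaft τ_max = 16T/(πd³), so d = (16T/(π τ_allow))^(1/3) = (16·2930/(π·4.37×10^7))^(1/3) = 0.06990 m.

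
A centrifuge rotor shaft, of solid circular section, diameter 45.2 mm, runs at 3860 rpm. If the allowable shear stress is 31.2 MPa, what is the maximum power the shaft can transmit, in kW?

229 kW

J = πd⁴/32 = π(0.0452)⁴/32 = 4.098×10^-7 m⁴.
T_max = τ_allow·J/r = 3.12×10^7 × 4.098×10^-7 / 0.0226 = 565.7 N·m.
ω = 2π·3860/60 = 404.2 rad/s, so P_max = T_max·ω = 2.287×10^5 W.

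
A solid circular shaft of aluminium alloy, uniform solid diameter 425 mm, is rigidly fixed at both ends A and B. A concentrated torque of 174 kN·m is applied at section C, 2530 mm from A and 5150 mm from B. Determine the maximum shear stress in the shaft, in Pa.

With uniform GJ and both ends fixed, compatibility θ_AC = θ_CB gives T_A·a = T_B·b, together with T_A + T_B = T₀.
T_A = T₀·b/(a+b) = 174000·5150/7680 = 116700 N·m; T_B = 57320 N·m.
τ in each portion: τ_AC = 7.74×10^6 Pa, τ_CB = 3.80×10^6 Pa; maximum is in AC.
τ_max = T_AC·r/J = 116700·0.212/3.20×10^-3 = 7.741×10^6 Pa.

7.74e6 Pa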